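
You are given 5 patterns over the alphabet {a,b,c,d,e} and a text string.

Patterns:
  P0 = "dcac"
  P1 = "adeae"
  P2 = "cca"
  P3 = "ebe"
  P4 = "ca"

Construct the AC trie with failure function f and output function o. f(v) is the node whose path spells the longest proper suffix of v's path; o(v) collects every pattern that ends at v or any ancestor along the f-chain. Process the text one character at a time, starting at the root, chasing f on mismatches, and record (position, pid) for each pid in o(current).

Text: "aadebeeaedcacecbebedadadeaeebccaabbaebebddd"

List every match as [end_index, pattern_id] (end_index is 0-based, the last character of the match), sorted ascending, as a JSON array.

Construct AC machine:
Trie nodes:
  n0 'ε': a→5 c→10 d→1 e→13
  n1 'd': c→2
  n2 'dc': a→3
  n3 'dca': c→4
  n4 'dcac': ·  [P0 ends]
  n5 'a': d→6
  n6 'ad': e→7
  n7 'ade': a→8
  n8 'adea': e→9
  n9 'adeae': ·  [P1 ends]
  n10 'c': a→16 c→11
  n11 'cc': a→12
  n12 'cca': ·  [P2 ends]
  n13 'e': b→14
  n14 'eb': e→15
  n15 'ebe': ·  [P3 ends]
  n16 'ca': ·  [P4 ends]

Failure links (BFS by depth):
  fail(1) 'd': from fail(0)=0 chase 'd': 0 ⇒ 0;  out=∅∪out(0)=∅
  fail(5) 'a': from fail(0)=0 chase 'a': 0 ⇒ 0;  out=∅∪out(0)=∅
  fail(10) 'c': from fail(0)=0 chase 'c': 0 ⇒ 0;  out=∅∪out(0)=∅
  fail(13) 'e': from fail(0)=0 chase 'e': 0 ⇒ 0;  out=∅∪out(0)=∅
  fail(2) 'dc': from fail(1)=0 chase 'c': 0 ⇒ 10;  out=∅∪out(10)=∅
  fail(6) 'ad': from fail(5)=0 chase 'd': 0 ⇒ 1;  out=∅∪out(1)=∅
  fail(11) 'cc': from fail(10)=0 chase 'c': 0 ⇒ 10;  out=∅∪out(10)=∅
  fail(14) 'eb': from fail(13)=0 chase 'b': 0 ⇒ 0;  out=∅∪out(0)=∅
  fail(16) 'ca': from fail(10)=0 chase 'a': 0 ⇒ 5;  out={4}∪out(5)={4}
  fail(3) 'dca': from fail(2)=10 chase 'a': 10 ⇒ 16;  out=∅∪out(16)={4}
  fail(7) 'ade': from fail(6)=1 chase 'e': 1→0 ⇒ 13;  out=∅∪out(13)=∅
  fail(12) 'cca': from fail(11)=10 chase 'a': 10 ⇒ 16;  out={2}∪out(16)={2,4}
  fail(15) 'ebe': from fail(14)=0 chase 'e': 0 ⇒ 13;  out={3}∪out(13)={3}
  fail(4) 'dcac': from fail(3)=16 chase 'c': 16→5→0 ⇒ 10;  out={0}∪out(10)={0}
  fail(8) 'adea': from fail(7)=13 chase 'a': 13→0 ⇒ 5;  out=∅∪out(5)=∅
  fail(9) 'adeae': from fail(8)=5 chase 'e': 5→0 ⇒ 13;  out={1}∪out(13)={1}

Text stream:
[0] read 'a'  n0⇒n5
[1] read 'a'  n5⇒n5 ·f
[2] read 'd'  n5⇒n6
[3] read 'e'  n6⇒n7
[4] read 'b'  n7⇒n14 ·f
[5] read 'e'  n14⇒n15  ** P3@[3:5]
[6] read 'e'  n15⇒n13 ·f
[7] read 'a'  n13⇒n5 ·f
[8] read 'e'  n5⇒n13 ·f
[9] read 'd'  n13⇒n1 ·f
[10] read 'c'  n1⇒n2
[11] read 'a'  n2⇒n3  ** P4@[10:11]
[12] read 'c'  n3⇒n4  ** P0@[9:12]
[13] read 'e'  n4⇒n13 ·f
[14] read 'c'  n13⇒n10 ·f
[15] read 'b'  n10⇒n0 ·f
[16] read 'e'  n0⇒n13
[17] read 'b'  n13⇒n14
[18] read 'e'  n14⇒n15  ** P3@[16:18]
[19] read 'd'  n15⇒n1 ·f
[20] read 'a'  n1⇒n5 ·f
[21] read 'd'  n5⇒n6
[22] read 'a'  n6⇒n5 ·f
[23] read 'd'  n5⇒n6
[24] read 'e'  n6⇒n7
[25] read 'a'  n7⇒n8
[26] read 'e'  n8⇒n9  ** P1@[22:26]
[27] read 'e'  n9⇒n13 ·f
[28] read 'b'  n13⇒n14
[29] read 'c'  n14⇒n10 ·f
[30] read 'c'  n10⇒n11
[31] read 'a'  n11⇒n12  ** P2@[29:31],P4@[30:31]
[32] read 'a'  n12⇒n5 ·f
[33] read 'b'  n5⇒n0 ·f
[34] read 'b'  n0⇒n0
[35] read 'a'  n0⇒n5
[36] read 'e'  n5⇒n13 ·f
[37] read 'b'  n13⇒n14
[38] read 'e'  n14⇒n15  ** P3@[36:38]
[39] read 'b'  n15⇒n14 ·f
[40] read 'd'  n14⇒n1 ·f
[41] read 'd'  n1⇒n1 ·f
[42] read 'd'  n1⇒n1 ·f

Result: [[5,3],[11,4],[12,0],[18,3],[26,1],[31,2],[31,4],[38,3]]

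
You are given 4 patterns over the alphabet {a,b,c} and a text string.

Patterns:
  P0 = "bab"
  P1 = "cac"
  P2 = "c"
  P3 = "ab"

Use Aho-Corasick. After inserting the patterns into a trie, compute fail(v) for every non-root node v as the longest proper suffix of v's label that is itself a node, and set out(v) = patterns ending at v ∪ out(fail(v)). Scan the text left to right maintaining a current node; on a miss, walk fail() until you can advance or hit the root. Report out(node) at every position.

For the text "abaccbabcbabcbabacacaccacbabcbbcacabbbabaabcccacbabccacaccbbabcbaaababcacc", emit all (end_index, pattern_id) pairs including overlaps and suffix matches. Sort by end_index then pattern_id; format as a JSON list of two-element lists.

Build:
Trie nodes:
  0='ε' goto a→7 b→1 c→4
  1='b' goto a→2
  2='ba' goto b→3
  3='bab' goto ·  ←P0
  4='c' goto a→5  ←P2
  5='ca' goto c→6
  6='cac' goto ·  ←P1
  7='a' goto b→8
  8='ab' goto ·  ←P3

Failure links (BFS by depth):
  fail(1) 'b': from fail(0)=0 chase 'b': 0 ⇒ 0;  out=∅∪out(0)=∅
  fail(4) 'c': from fail(0)=0 chase 'c': 0 ⇒ 0;  out={2}∪out(0)={2}
  fail(7) 'a': from fail(0)=0 chase 'a': 0 ⇒ 0;  out=∅∪out(0)=∅
  fail(2) 'ba': from fail(1)=0 chase 'a': 0 ⇒ 7;  out=∅∪out(7)=∅
  fail(5) 'ca': from fail(4)=0 chase 'a': 0 ⇒ 7;  out=∅∪out(7)=∅
  fail(8) 'ab': from fail(7)=0 chase 'b': 0 ⇒ 1;  out={3}∪out(1)={3}
  fail(3) 'bab': from fail(2)=7 chase 'b': 7 ⇒ 8;  out={0}∪out(8)={0,3}
  fail(6) 'cac': from fail(5)=7 chase 'c': 7→0 ⇒ 4;  out={1}∪out(4)={1,2}

Text stream:
[0] read 'a'  n0⇒n7
[1] read 'b'  n7⇒n8  → match P3@[0:1]
[2] read 'a'  n8⇒n2 (fail-walked)
[3] read 'c'  n2⇒n4 (fail-walked)  → match P2@[3:3]
[4] read 'c'  n4⇒n4 (fail-walked)  → match P2@[4:4]
[5] read 'b'  n4⇒n1 (fail-walked)
[6] read 'a'  n1⇒n2
[7] read 'b'  n2⇒n3  → match P0@[5:7],P3@[6:7]
[8] read 'c'  n3⇒n4 (fail-walked)  → match P2@[8:8]
[9] read 'b'  n4⇒n1 (fail-walked)
[10] read 'a'  n1⇒n2
[11] read 'b'  n2⇒n3  → match P0@[9:11],P3@[10:11]
[12] read 'c'  n3⇒n4 (fail-walked)  → match P2@[12:12]
[13] read 'b'  n4⇒n1 (fail-walked)
[14] read 'a'  n1⇒n2
[15] read 'b'  n2⇒n3  → match P0@[13:15],P3@[14:15]
[16] read 'a'  n3⇒n2 (fail-walked)
[17] read 'c'  n2⇒n4 (fail-walked)  → match P2@[17:17]
[18] read 'a'  n4⇒n5
[19] read 'c'  n5⇒n6  → match P1@[17:19],P2@[19:19]
[20] read 'a'  n6⇒n5 (fail-walked)
[21] read 'c'  n5⇒n6  → match P1@[19:21],P2@[21:21]
[22] read 'c'  n6⇒n4 (fail-walked)  → match P2@[22:22]
[23] read 'a'  n4⇒n5
[24] read 'c'  n5⇒n6  → match P1@[22:24],P2@[24:24]
[25] read 'b'  n6⇒n1 (fail-walked)
[26] read 'a'  n1⇒n2
[27] read 'b'  n2⇒n3  → match P0@[25:27],P3@[26:27]
[28] read 'c'  n3⇒n4 (fail-walked)  → match P2@[28:28]
[29] read 'b'  n4⇒n1 (fail-walked)
[30] read 'b'  n1⇒n1 (fail-walked)
[31] read 'c'  n1⇒n4 (fail-walked)  → match P2@[31:31]
[32] read 'a'  n4⇒n5
[33] read 'c'  n5⇒n6  → match P1@[31:33],P2@[33:33]
[34] read 'a'  n6⇒n5 (fail-walked)
[35] read 'b'  n5⇒n8 (fail-walked)  → match P3@[34:35]
[36] read 'b'  n8⇒n1 (fail-walked)
[37] read 'b'  n1⇒n1 (fail-walked)
[38] read 'a'  n1⇒n2
[39] read 'b'  n2⇒n3  → match P0@[37:39],P3@[38:39]
[40] read 'a'  n3⇒n2 (fail-walked)
[41] read 'a'  n2⇒n7 (fail-walked)
[42] read 'b'  n7⇒n8  → match P3@[41:42]
[43] read 'c'  n8⇒n4 (fail-walked)  → match P2@[43:43]
[44] read 'c'  n4⇒n4 (fail-walked)  → match P2@[44:44]
[45] read 'c'  n4⇒n4 (fail-walked)  → match P2@[45:45]
[46] read 'a'  n4⇒n5
[47] read 'c'  n5⇒n6  → match P1@[45:47],P2@[47:47]
[48] read 'b'  n6⇒n1 (fail-walked)
[49] read 'a'  n1⇒n2
[50] read 'b'  n2⇒n3  → match P0@[48:50],P3@[49:50]
[51] read 'c'  n3⇒n4 (fail-walked)  → match P2@[51:51]
[52] read 'c'  n4⇒n4 (fail-walked)  → match P2@[52:52]
[53] read 'a'  n4⇒n5
[54] read 'c'  n5⇒n6  → match P1@[52:54],P2@[54:54]
[55] read 'a'  n6⇒n5 (fail-walked)
[56] read 'c'  n5⇒n6  → match P1@[54:56],P2@[56:56]
[57] read 'c'  n6⇒n4 (fail-walked)  → match P2@[57:57]
[58] read 'b'  n4⇒n1 (fail-walked)
[59] read 'b'  n1⇒n1 (fail-walked)
[60] read 'a'  n1⇒n2
[61] read 'b'  n2⇒n3  → match P0@[59:61],P3@[60:61]
[62] read 'c'  n3⇒n4 (fail-walked)  → match P2@[62:62]
[63] read 'b'  n4⇒n1 (fail-walked)
[64] read 'a'  n1⇒n2
[65] read 'a'  n2⇒n7 (fail-walked)
[66] read 'a'  n7⇒n7 (fail-walked)
[67] read 'b'  n7⇒n8  → match P3@[66:67]
[68] read 'a'  n8⇒n2 (fail-walked)
[69] read 'b'  n2⇒n3  → match P0@[67:69],P3@[68:69]
[70] read 'c'  n3⇒n4 (fail-walked)  → match P2@[70:70]
[71] read 'a'  n4⇒n5
[72] read 'c'  n5⇒n6  → match P1@[70:72],P2@[72:72]
[73] read 'c'  n6⇒n4 (fail-walked)  → match P2@[73:73]

All matches (sorted): [[1,3],[3,2],[4,2],[7,0],[7,3],[8,2],[11,0],[11,3],[12,2],[15,0],[15,3],[17,2],[19,1],[19,2],[21,1],[21,2],[22,2],[24,1],[24,2],[27,0],[27,3],[28,2],[31,2],[33,1],[33,2],[35,3],[39,0],[39,3],[42,3],[43,2],[44,2],[45,2],[47,1],[47,2],[50,0],[50,3],[51,2],[52,2],[54,1],[54,2],[56,1],[56,2],[57,2],[61,0],[61,3],[62,2],[67,3],[69,0],[69,3],[70,2],[72,1],[72,2],[73,2]]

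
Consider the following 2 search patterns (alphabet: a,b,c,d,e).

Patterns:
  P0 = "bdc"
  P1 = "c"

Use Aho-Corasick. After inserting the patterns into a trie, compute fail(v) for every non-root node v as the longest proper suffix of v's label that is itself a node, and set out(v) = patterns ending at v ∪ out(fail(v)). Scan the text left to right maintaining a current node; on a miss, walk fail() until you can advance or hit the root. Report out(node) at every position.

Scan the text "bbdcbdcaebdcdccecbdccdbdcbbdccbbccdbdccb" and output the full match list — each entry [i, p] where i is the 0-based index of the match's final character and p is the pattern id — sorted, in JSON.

Construct AC machine:
Trie nodes:
  n0 'ε': b→1 c→4
  n1 'b': d→2
  n2 'bd': c→3
  n3 'bdc': ·  ←P0
  n4 'c': ·  ←P1

BFS fail/out derivation:
  fail(1) 'b': from fail(0)=0 chase 'b': 0 ⇒ 0;  out=∅∪out(0)=∅
  fail(4) 'c': from fail(0)=0 chase 'c': 0 ⇒ 0;  out={1}∪out(0)={1}
  fail(2) 'bd': from fail(1)=0 chase 'd': 0 ⇒ 0;  out=∅∪out(0)=∅
  fail(3) 'bdc': from fail(2)=0 chase 'c': 0 ⇒ 4;  out={0}∪out(4)={0,1}

Text stream:
[0] read 'b'  n0⇒n1
[1] read 'b'  n1⇒n1 (fail-walked)
[2] read 'd'  n1⇒n2
[3] read 'c'  n2⇒n3  ** P0@[1:3],P1@[3:3]
[4] read 'b'  n3⇒n1 (fail-walked)
[5] read 'd'  n1⇒n2
[6] read 'c'  n2⇒n3  ** P0@[4:6],P1@[6:6]
[7] read 'a'  n3⇒n0 (fail-walked)
[8] read 'e'  n0⇒n0
[9] read 'b'  n0⇒n1
[10] read 'd'  n1⇒n2
[11] read 'c'  n2⇒n3  ** P0@[9:11],P1@[11:11]
[12] read 'd'  n3⇒n0 (fail-walked)
[13] read 'c'  n0⇒n4  ** P1@[13:13]
[14] read 'c'  n4⇒n4 (fail-walked)  ** P1@[14:14]
[15] read 'e'  n4⇒n0 (fail-walked)
[16] read 'c'  n0⇒n4  ** P1@[16:16]
[17] read 'b'  n4⇒n1 (fail-walked)
[18] read 'd'  n1⇒n2
[19] read 'c'  n2⇒n3  ** P0@[17:19],P1@[19:19]
[20] read 'c'  n3⇒n4 (fail-walked)  ** P1@[20:20]
[21] read 'd'  n4⇒n0 (fail-walked)
[22] read 'b'  n0⇒n1
[23] read 'd'  n1⇒n2
[24] read 'c'  n2⇒n3  ** P0@[22:24],P1@[24:24]
[25] read 'b'  n3⇒n1 (fail-walked)
[26] read 'b'  n1⇒n1 (fail-walked)
[27] read 'd'  n1⇒n2
[28] read 'c'  n2⇒n3  ** P0@[26:28],P1@[28:28]
[29] read 'c'  n3⇒n4 (fail-walked)  ** P1@[29:29]
[30] read 'b'  n4⇒n1 (fail-walked)
[31] read 'b'  n1⇒n1 (fail-walked)
[32] read 'c'  n1⇒n4 (fail-walked)  ** P1@[32:32]
[33] read 'c'  n4⇒n4 (fail-walked)  ** P1@[33:33]
[34] read 'd'  n4⇒n0 (fail-walked)
[35] read 'b'  n0⇒n1
[36] read 'd'  n1⇒n2
[37] read 'c'  n2⇒n3  ** P0@[35:37],P1@[37:37]
[38] read 'c'  n3⇒n4 (fail-walked)  ** P1@[38:38]
[39] read 'b'  n4⇒n1 (fail-walked)

Matches: [[3,0],[3,1],[6,0],[6,1],[11,0],[11,1],[13,1],[14,1],[16,1],[19,0],[19,1],[20,1],[24,0],[24,1],[28,0],[28,1],[29,1],[32,1],[33,1],[37,0],[37,1],[38,1]]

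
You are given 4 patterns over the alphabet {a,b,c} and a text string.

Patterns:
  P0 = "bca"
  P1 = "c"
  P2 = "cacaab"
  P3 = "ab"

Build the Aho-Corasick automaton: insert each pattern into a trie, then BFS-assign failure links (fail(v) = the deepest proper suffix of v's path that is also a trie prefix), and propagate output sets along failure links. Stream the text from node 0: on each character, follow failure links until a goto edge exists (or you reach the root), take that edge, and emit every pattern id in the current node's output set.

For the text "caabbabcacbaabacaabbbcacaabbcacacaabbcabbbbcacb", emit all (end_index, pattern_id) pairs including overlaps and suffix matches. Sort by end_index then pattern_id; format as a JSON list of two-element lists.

Construct AC machine:
Trie (insert patterns):
  n0 'ε': a→10 b→1 c→4
  n1 'b': c→2
  n2 'bc': a→3
  n3 'bca': ·  [P0 ends]
  n4 'c': a→5  [P1 ends]
  n5 'ca': c→6
  n6 'cac': a→7
  n7 'caca': a→8
  n8 'cacaa': b→9
  n9 'cacaab': ·  [P2 ends]
  n10 'a': b→11
  n11 'ab': ·  [P3 ends]

BFS fail/out derivation:
  fail(1) 'b': from fail(0)=0 chase 'b': 0 ⇒ 0;  out=∅∪out(0)=∅
  fail(4) 'c': from fail(0)=0 chase 'c': 0 ⇒ 0;  out={1}∪out(0)={1}
  fail(10) 'a': from fail(0)=0 chase 'a': 0 ⇒ 0;  out=∅∪out(0)=∅
  fail(2) 'bc': from fail(1)=0 chase 'c': 0 ⇒ 4;  out=∅∪out(4)={1}
  fail(5) 'ca': from fail(4)=0 chase 'a': 0 ⇒ 10;  out=∅∪out(10)=∅
  fail(11) 'ab': from fail(10)=0 chase 'b': 0 ⇒ 1;  out={3}∪out(1)={3}
  fail(3) 'bca': from fail(2)=4 chase 'a': 4 ⇒ 5;  out={0}∪out(5)={0}
  fail(6) 'cac': from fail(5)=10 chase 'c': 10→0 ⇒ 4;  out=∅∪out(4)={1}
  fail(7) 'caca': from fail(6)=4 chase 'a': 4 ⇒ 5;  out=∅∪out(5)=∅
  fail(8) 'cacaa': from fail(7)=5 chase 'a': 5→10→0 ⇒ 10;  out=∅∪out(10)=∅
  fail(9) 'cacaab': from fail(8)=10 chase 'b': 10 ⇒ 11;  out={2}∪out(11)={2,3}

Scan:
i=0 'c': node 0→4  ** P1@[0:0]
i=1 'a': node 4→5
i=2 'a': node 5→10 ·f
i=3 'b': node 10→11  ** P3@[2:3]
i=4 'b': node 11→1 ·f
i=5 'a': node 1→10 ·f
i=6 'b': node 10→11  ** P3@[5:6]
i=7 'c': node 11→2 ·f  ** P1@[7:7]
i=8 'a': node 2→3  ** P0@[6:8]
i=9 'c': node 3→6 ·f  ** P1@[9:9]
i=10 'b': node 6→1 ·f
i=11 'a': node 1→10 ·f
i=12 'a': node 10→10 ·f
i=13 'b': node 10→11  ** P3@[12:13]
i=14 'a': node 11→10 ·f
i=15 'c': node 10→4 ·f  ** P1@[15:15]
i=16 'a': node 4→5
i=17 'a': node 5→10 ·f
i=18 'b': node 10→11  ** P3@[17:18]
i=19 'b': node 11→1 ·f
i=20 'b': node 1→1 ·f
i=21 'c': node 1→2  ** P1@[21:21]
i=22 'a': node 2→3  ** P0@[20:22]
i=23 'c': node 3→6 ·f  ** P1@[23:23]
i=24 'a': node 6→7
i=25 'a': node 7→8
i=26 'b': node 8→9  ** P2@[21:26],P3@[25:26]
i=27 'b': node 9→1 ·f
i=28 'c': node 1→2  ** P1@[28:28]
i=29 'a': node 2→3  ** P0@[27:29]
i=30 'c': node 3→6 ·f  ** P1@[30:30]
i=31 'a': node 6→7
i=32 'c': node 7→6 ·f  ** P1@[32:32]
i=33 'a': node 6→7
i=34 'a': node 7→8
i=35 'b': node 8→9  ** P2@[30:35],P3@[34:35]
i=36 'b': node 9→1 ·f
i=37 'c': node 1→2  ** P1@[37:37]
i=38 'a': node 2→3  ** P0@[36:38]
i=39 'b': node 3→11 ·f  ** P3@[38:39]
i=40 'b': node 11→1 ·f
i=41 'b': node 1→1 ·f
i=42 'b': node 1→1 ·f
i=43 'c': node 1→2  ** P1@[43:43]
i=44 'a': node 2→3  ** P0@[42:44]
i=45 'c': node 3→6 ·f  ** P1@[45:45]
i=46 'b': node 6→1 ·f

Result: [[0,1],[3,3],[6,3],[7,1],[8,0],[9,1],[13,3],[15,1],[18,3],[21,1],[22,0],[23,1],[26,2],[26,3],[28,1],[29,0],[30,1],[32,1],[35,2],[35,3],[37,1],[38,0],[39,3],[43,1],[44,0],[45,1]]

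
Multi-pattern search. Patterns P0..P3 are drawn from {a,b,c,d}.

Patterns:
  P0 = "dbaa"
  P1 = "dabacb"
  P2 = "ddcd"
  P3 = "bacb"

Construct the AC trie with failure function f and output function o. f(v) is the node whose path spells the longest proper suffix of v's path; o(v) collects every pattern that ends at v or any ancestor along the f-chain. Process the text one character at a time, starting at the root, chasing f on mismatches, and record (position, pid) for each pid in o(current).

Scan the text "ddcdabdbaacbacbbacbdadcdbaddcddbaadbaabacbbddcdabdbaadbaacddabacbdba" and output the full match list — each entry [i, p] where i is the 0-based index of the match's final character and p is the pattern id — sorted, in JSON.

Build automaton:
Trie nodes:
  n0 'ε': b→13 d→1
  n1 'd': a→5 b→2 d→10
  n2 'db': a→3
  n3 'dba': a→4
  n4 'dbaa': ·  [P0 ends]
  n5 'da': b→6
  n6 'dab': a→7
  n7 'daba': c→8
  n8 'dabac': b→9
  n9 'dabacb': ·  [P1 ends]
  n10 'dd': c→11
  n11 'ddc': d→12
  n12 'ddcd': ·  [P2 ends]
  n13 'b': a→14
  n14 'ba': c→15
  n15 'bac': b→16
  n16 'bacb': ·  [P3 ends]

Failure links (BFS by depth):
  fail(1) 'd': from fail(0)=0 chase 'd': 0 ⇒ 0;  out=∅∪out(0)=∅
  fail(13) 'b': from fail(0)=0 chase 'b': 0 ⇒ 0;  out=∅∪out(0)=∅
  fail(2) 'db': from fail(1)=0 chase 'b': 0 ⇒ 13;  out=∅∪out(13)=∅
  fail(5) 'da': from fail(1)=0 chase 'a': 0 ⇒ 0;  out=∅∪out(0)=∅
  fail(10) 'dd': from fail(1)=0 chase 'd': 0 ⇒ 1;  out=∅∪out(1)=∅
  fail(14) 'ba': from fail(13)=0 chase 'a': 0 ⇒ 0;  out=∅∪out(0)=∅
  fail(3) 'dba': from fail(2)=13 chase 'a': 13 ⇒ 14;  out=∅∪out(14)=∅
  fail(6) 'dab': from fail(5)=0 chase 'b': 0 ⇒ 13;  out=∅∪out(13)=∅
  fail(11) 'ddc': from fail(10)=1 chase 'c': 1→0 ⇒ 0;  out=∅∪out(0)=∅
  fail(15) 'bac': from fail(14)=0 chase 'c': 0 ⇒ 0;  out=∅∪out(0)=∅
  fail(4) 'dbaa': from fail(3)=14 chase 'a': 14→0 ⇒ 0;  out={0}∪out(0)={0}
  fail(7) 'daba': from fail(6)=13 chase 'a': 13 ⇒ 14;  out=∅∪out(14)=∅
  fail(12) 'ddcd': from fail(11)=0 chase 'd': 0 ⇒ 1;  out={2}∪out(1)={2}
  fail(16) 'bacb': from fail(15)=0 chase 'b': 0 ⇒ 13;  out={3}∪out(13)={3}
  fail(8) 'dabac': from fail(7)=14 chase 'c': 14 ⇒ 15;  out=∅∪out(15)=∅
  fail(9) 'dabacb': from fail(8)=15 chase 'b': 15 ⇒ 16;  out={1}∪out(16)={1,3}

Run:
i=0 'd': node 0→1
i=1 'd': node 1→10
i=2 'c': node 10→11
i=3 'd': node 11→12  → match P2@[0:3]
i=4 'a': node 12→5 (fail-walked)
i=5 'b': node 5→6
i=6 'd': node 6→1 (fail-walked)
i=7 'b': node 1→2
i=8 'a': node 2→3
i=9 'a': node 3→4  → match P0@[6:9]
i=10 'c': node 4→0 (fail-walked)
i=11 'b': node 0→13
i=12 'a': node 13→14
i=13 'c': node 14→15
i=14 'b': node 15→16  → match P3@[11:14]
i=15 'b': node 16→13 (fail-walked)
i=16 'a': node 13→14
i=17 'c': node 14→15
i=18 'b': node 15→16  → match P3@[15:18]
i=19 'd': node 16→1 (fail-walked)
i=20 'a': node 1→5
i=21 'd': node 5→1 (fail-walked)
i=22 'c': node 1→0 (fail-walked)
i=23 'd': node 0→1
i=24 'b': node 1→2
i=25 'a': node 2→3
i=26 'd': node 3→1 (fail-walked)
i=27 'd': node 1→10
i=28 'c': node 10→11
i=29 'd': node 11→12  → match P2@[26:29]
i=30 'd': node 12→10 (fail-walked)
i=31 'b': node 10→2 (fail-walked)
i=32 'a': node 2→3
i=33 'a': node 3→4  → match P0@[30:33]
i=34 'd': node 4→1 (fail-walked)
i=35 'b': node 1→2
i=36 'a': node 2→3
i=37 'a': node 3→4  → match P0@[34:37]
i=38 'b': node 4→13 (fail-walked)
i=39 'a': node 13→14
i=40 'c': node 14→15
i=41 'b': node 15→16  → match P3@[38:41]
i=42 'b': node 16→13 (fail-walked)
i=43 'd': node 13→1 (fail-walked)
i=44 'd': node 1→10
i=45 'c': node 10→11
i=46 'd': node 11→12  → match P2@[43:46]
i=47 'a': node 12→5 (fail-walked)
i=48 'b': node 5→6
i=49 'd': node 6→1 (fail-walked)
i=50 'b': node 1→2
i=51 'a': node 2→3
i=52 'a': node 3→4  → match P0@[49:52]
i=53 'd': node 4→1 (fail-walked)
i=54 'b': node 1→2
i=55 'a': node 2→3
i=56 'a': node 3→4  → match P0@[53:56]
i=57 'c': node 4→0 (fail-walked)
i=58 'd': node 0→1
i=59 'd': node 1→10
i=60 'a': node 10→5 (fail-walked)
i=61 'b': node 5→6
i=62 'a': node 6→7
i=63 'c': node 7→8
i=64 'b': node 8→9  → match P1@[59:64],P3@[61:64]
i=65 'd': node 9→1 (fail-walked)
i=66 'b': node 1→2
i=67 'a': node 2→3

All matches (sorted): [[3,2],[9,0],[14,3],[18,3],[29,2],[33,0],[37,0],[41,3],[46,2],[52,0],[56,0],[64,1],[64,3]]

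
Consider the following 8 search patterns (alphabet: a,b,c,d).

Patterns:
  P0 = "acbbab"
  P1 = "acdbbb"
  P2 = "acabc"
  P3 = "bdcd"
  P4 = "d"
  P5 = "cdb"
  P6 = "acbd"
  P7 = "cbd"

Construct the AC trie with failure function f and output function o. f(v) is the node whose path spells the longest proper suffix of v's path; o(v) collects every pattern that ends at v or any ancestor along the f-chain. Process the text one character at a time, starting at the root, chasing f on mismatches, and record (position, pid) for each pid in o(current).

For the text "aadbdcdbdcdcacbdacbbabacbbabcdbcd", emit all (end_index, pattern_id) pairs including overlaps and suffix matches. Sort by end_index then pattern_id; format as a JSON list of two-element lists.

Build automaton:
Trie nodes:
  n0 'ε': a→1 b→14 c→19 d→18
  n1 'a': c→2
  n2 'ac': a→11 b→3 d→7
  n3 'acb': b→4 d→22
  n4 'acbb': a→5
  n5 'acbba': b→6
  n6 'acbbab': ·  [P0 ends]
  n7 'acd': b→8
  n8 'acdb': b→9
  n9 'acdbb': b→10
  n10 'acdbbb': ·  [P1 ends]
  n11 'aca': b→12
  n12 'acab': c→13
  n13 'acabc': ·  [P2 ends]
  n14 'b': d→15
  n15 'bd': c→16
  n16 'bdc': d→17
  n17 'bdcd': ·  [P3 ends]
  n18 'd': ·  [P4 ends]
  n19 'c': b→23 d→20
  n20 'cd': b→21
  n21 'cdb': ·  [P5 ends]
  n22 'acbd': ·  [P6 ends]
  n23 'cb': d→24
  n24 'cbd': ·  [P7 ends]

Failure links (BFS by depth):
  n1('a'): parent n0 fail=0; on 'a' 0 → fail=0;  out ∅∪∅=∅
  n14('b'): parent n0 fail=0; on 'b' 0 → fail=0;  out ∅∪∅=∅
  n18('d'): parent n0 fail=0; on 'd' 0 → fail=0;  out {4}∪∅={4}
  n19('c'): parent n0 fail=0; on 'c' 0 → fail=0;  out ∅∪∅=∅
  n2('ac'): parent n1 fail=0; on 'c' 0 → fail=19;  out ∅∪∅=∅
  n15('bd'): parent n14 fail=0; on 'd' 0 → fail=18;  out ∅∪{4}={4}
  n20('cd'): parent n19 fail=0; on 'd' 0 → fail=18;  out ∅∪{4}={4}
  n23('cb'): parent n19 fail=0; on 'b' 0 → fail=14;  out ∅∪∅=∅
  n3('acb'): parent n2 fail=19; on 'b' 19 → fail=23;  out ∅∪∅=∅
  n7('acd'): parent n2 fail=19; on 'd' 19 → fail=20;  out ∅∪{4}={4}
  n11('aca'): parent n2 fail=19; on 'a' 19→0 → fail=1;  out ∅∪∅=∅
  n16('bdc'): parent n15 fail=18; on 'c' 18→0 → fail=19;  out ∅∪∅=∅
  n21('cdb'): parent n20 fail=18; on 'b' 18→0 → fail=14;  out {5}∪∅={5}
  n24('cbd'): parent n23 fail=14; on 'd' 14 → fail=15;  out {7}∪{4}={4,7}
  n4('acbb'): parent n3 fail=23; on 'b' 23→14→0 → fail=14;  out ∅∪∅=∅
  n8('acdb'): parent n7 fail=20; on 'b' 20 → fail=21;  out ∅∪{5}={5}
  n12('acab'): parent n11 fail=1; on 'b' 1→0 → fail=14;  out ∅∪∅=∅
  n17('bdcd'): parent n16 fail=19; on 'd' 19 → fail=20;  out {3}∪{4}={3,4}
  n22('acbd'): parent n3 fail=23; on 'd' 23 → fail=24;  out {6}∪{4,7}={4,6,7}
  n5('acbba'): parent n4 fail=14; on 'a' 14→0 → fail=1;  out ∅∪∅=∅
  n9('acdbb'): parent n8 fail=21; on 'b' 21→14→0 → fail=14;  out ∅∪∅=∅
  n13('acabc'): parent n12 fail=14; on 'c' 14→0 → fail=19;  out {2}∪∅={2}
  n6('acbbab'): parent n5 fail=1; on 'b' 1→0 → fail=14;  out {0}∪∅={0}
  n10('acdbbb'): parent n9 fail=14; on 'b' 14→0 → fail=14;  out {1}∪∅={1}

Scan:
pos 0 'a': at 1
pos 1 'a': at 1 ·f
pos 2 'd': at 18 ·f  ** P4@[2:2]
pos 3 'b': at 14 ·f
pos 4 'd': at 15  ** P4@[4:4]
pos 5 'c': at 16
pos 6 'd': at 17  ** P3@[3:6],P4@[6:6]
pos 7 'b': at 21 ·f  ** P5@[5:7]
pos 8 'd': at 15 ·f  ** P4@[8:8]
pos 9 'c': at 16
pos 10 'd': at 17  ** P3@[7:10],P4@[10:10]
pos 11 'c': at 19 ·f
pos 12 'a': at 1 ·f
pos 13 'c': at 2
pos 14 'b': at 3
pos 15 'd': at 22  ** P4@[15:15],P6@[12:15],P7@[13:15]
pos 16 'a': at 1 ·f
pos 17 'c': at 2
pos 18 'b': at 3
pos 19 'b': at 4
pos 20 'a': at 5
pos 21 'b': at 6  ** P0@[16:21]
pos 22 'a': at 1 ·f
pos 23 'c': at 2
pos 24 'b': at 3
pos 25 'b': at 4
pos 26 'a': at 5
pos 27 'b': at 6  ** P0@[22:27]
pos 28 'c': at 19 ·f
pos 29 'd': at 20  ** P4@[29:29]
pos 30 'b': at 21  ** P5@[28:30]
pos 31 'c': at 19 ·f
pos 32 'd': at 20  ** P4@[32:32]

Matches: [[2,4],[4,4],[6,3],[6,4],[7,5],[8,4],[10,3],[10,4],[15,4],[15,6],[15,7],[21,0],[27,0],[29,4],[30,5],[32,4]]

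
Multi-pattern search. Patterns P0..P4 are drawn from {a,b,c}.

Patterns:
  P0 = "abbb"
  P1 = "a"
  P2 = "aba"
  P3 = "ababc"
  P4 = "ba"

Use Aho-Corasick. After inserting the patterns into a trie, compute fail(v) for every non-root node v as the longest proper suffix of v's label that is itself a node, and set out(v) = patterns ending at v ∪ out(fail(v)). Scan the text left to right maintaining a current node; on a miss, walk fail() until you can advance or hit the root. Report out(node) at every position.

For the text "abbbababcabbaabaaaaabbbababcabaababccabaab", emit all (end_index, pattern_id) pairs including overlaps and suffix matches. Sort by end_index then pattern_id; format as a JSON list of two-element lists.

Build:
Trie nodes:
  0='ε' goto a→1 b→8
  1='a' goto b→2  [P1 ends]
  2='ab' goto a→5 b→3
  3='abb' goto b→4
  4='abbb' goto ·  [P0 ends]
  5='aba' goto b→6  [P2 ends]
  6='abab' goto c→7
  7='ababc' goto ·  [P3 ends]
  8='b' goto a→9
  9='ba' goto ·  [P4 ends]

BFS fail/out derivation:
  fail(1) 'a': from fail(0)=0 chase 'a': 0 ⇒ 0;  out={1}∪out(0)={1}
  fail(8) 'b': from fail(0)=0 chase 'b': 0 ⇒ 0;  out=∅∪out(0)=∅
  fail(2) 'ab': from fail(1)=0 chase 'b': 0 ⇒ 8;  out=∅∪out(8)=∅
  fail(9) 'ba': from fail(8)=0 chase 'a': 0 ⇒ 1;  out={4}∪out(1)={1,4}
  fail(3) 'abb': from fail(2)=8 chase 'b': 8→0 ⇒ 8;  out=∅∪out(8)=∅
  fail(5) 'aba': from fail(2)=8 chase 'a': 8 ⇒ 9;  out={2}∪out(9)={1,2,4}
  fail(4) 'abbb': from fail(3)=8 chase 'b': 8→0 ⇒ 8;  out={0}∪out(8)={0}
  fail(6) 'abab': from fail(5)=9 chase 'b': 9→1 ⇒ 2;  out=∅∪out(2)=∅
  fail(7) 'ababc': from fail(6)=2 chase 'c': 2→8→0 ⇒ 0;  out={3}∪out(0)={3}

Run:
i=0 'a': node 0→1  ** P1@[0:0]
i=1 'b': node 1→2
i=2 'b': node 2→3
i=3 'b': node 3→4  ** P0@[0:3]
i=4 'a': node 4→9 ·f  ** P1@[4:4],P4@[3:4]
i=5 'b': node 9→2 ·f
i=6 'a': node 2→5  ** P1@[6:6],P2@[4:6],P4@[5:6]
i=7 'b': node 5→6
i=8 'c': node 6→7  ** P3@[4:8]
i=9 'a': node 7→1 ·f  ** P1@[9:9]
i=10 'b': node 1→2
i=11 'b': node 2→3
i=12 'a': node 3→9 ·f  ** P1@[12:12],P4@[11:12]
i=13 'a': node 9→1 ·f  ** P1@[13:13]
i=14 'b': node 1→2
i=15 'a': node 2→5  ** P1@[15:15],P2@[13:15],P4@[14:15]
i=16 'a': node 5→1 ·f  ** P1@[16:16]
i=17 'a': node 1→1 ·f  ** P1@[17:17]
i=18 'a': node 1→1 ·f  ** P1@[18:18]
i=19 'a': node 1→1 ·f  ** P1@[19:19]
i=20 'b': node 1→2
i=21 'b': node 2→3
i=22 'b': node 3→4  ** P0@[19:22]
i=23 'a': node 4→9 ·f  ** P1@[23:23],P4@[22:23]
i=24 'b': node 9→2 ·f
i=25 'a': node 2→5  ** P1@[25:25],P2@[23:25],P4@[24:25]
i=26 'b': node 5→6
i=27 'c': node 6→7  ** P3@[23:27]
i=28 'a': node 7→1 ·f  ** P1@[28:28]
i=29 'b': node 1→2
i=30 'a': node 2→5  ** P1@[30:30],P2@[28:30],P4@[29:30]
i=31 'a': node 5→1 ·f  ** P1@[31:31]
i=32 'b': node 1→2
i=33 'a': node 2→5  ** P1@[33:33],P2@[31:33],P4@[32:33]
i=34 'b': node 5→6
i=35 'c': node 6→7  ** P3@[31:35]
i=36 'c': node 7→0 ·f
i=37 'a': node 0→1  ** P1@[37:37]
i=38 'b': node 1→2
i=39 'a': node 2→5  ** P1@[39:39],P2@[37:39],P4@[38:39]
i=40 'a': node 5→1 ·f  ** P1@[40:40]
i=41 'b': node 1→2

Matches: [[0,1],[3,0],[4,1],[4,4],[6,1],[6,2],[6,4],[8,3],[9,1],[12,1],[12,4],[13,1],[15,1],[15,2],[15,4],[16,1],[17,1],[18,1],[19,1],[22,0],[23,1],[23,4],[25,1],[25,2],[25,4],[27,3],[28,1],[30,1],[30,2],[30,4],[31,1],[33,1],[33,2],[33,4],[35,3],[37,1],[39,1],[39,2],[39,4],[40,1]]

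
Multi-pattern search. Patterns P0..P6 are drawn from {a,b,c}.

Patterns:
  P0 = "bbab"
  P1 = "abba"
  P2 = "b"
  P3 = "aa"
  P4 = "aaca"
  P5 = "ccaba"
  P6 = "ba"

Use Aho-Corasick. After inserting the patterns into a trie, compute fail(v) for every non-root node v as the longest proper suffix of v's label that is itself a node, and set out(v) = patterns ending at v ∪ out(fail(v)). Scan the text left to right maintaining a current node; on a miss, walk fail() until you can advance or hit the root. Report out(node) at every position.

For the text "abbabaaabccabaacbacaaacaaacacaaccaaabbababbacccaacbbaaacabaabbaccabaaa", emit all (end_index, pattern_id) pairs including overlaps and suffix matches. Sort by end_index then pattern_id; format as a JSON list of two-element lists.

Build automaton:
Trie (insert patterns):
  0='ε' goto a→5 b→1 c→12
  1='b' goto a→17 b→2  ←P2
  2='bb' goto a→3
  3='bba' goto b→4
  4='bbab' goto ·  ←P0
  5='a' goto a→9 b→6
  6='ab' goto b→7
  7='abb' goto a→8
  8='abba' goto ·  ←P1
  9='aa' goto c→10  ←P3
  10='aac' goto a→11
  11='aaca' goto ·  ←P4
  12='c' goto c→13
  13='cc' goto a→14
  14='cca' goto b→15
  15='ccab' goto a→16
  16='ccaba' goto ·  ←P5
  17='ba' goto ·  ←P6

BFS fail/out derivation:
  fail(1) 'b': from fail(0)=0 chase 'b': 0 ⇒ 0;  out={2}∪out(0)={2}
  fail(5) 'a': from fail(0)=0 chase 'a': 0 ⇒ 0;  out=∅∪out(0)=∅
  fail(12) 'c': from fail(0)=0 chase 'c': 0 ⇒ 0;  out=∅∪out(0)=∅
  fail(2) 'bb': from fail(1)=0 chase 'b': 0 ⇒ 1;  out=∅∪out(1)={2}
  fail(6) 'ab': from fail(5)=0 chase 'b': 0 ⇒ 1;  out=∅∪out(1)={2}
  fail(9) 'aa': from fail(5)=0 chase 'a': 0 ⇒ 5;  out={3}∪out(5)={3}
  fail(13) 'cc': from fail(12)=0 chase 'c': 0 ⇒ 12;  out=∅∪out(12)=∅
  fail(17) 'ba': from fail(1)=0 chase 'a': 0 ⇒ 5;  out={6}∪out(5)={6}
  fail(3) 'bba': from fail(2)=1 chase 'a': 1 ⇒ 17;  out=∅∪out(17)={6}
  fail(7) 'abb': from fail(6)=1 chase 'b': 1 ⇒ 2;  out=∅∪out(2)={2}
  fail(10) 'aac': from fail(9)=5 chase 'c': 5→0 ⇒ 12;  out=∅∪out(12)=∅
  fail(14) 'cca': from fail(13)=12 chase 'a': 12→0 ⇒ 5;  out=∅∪out(5)=∅
  fail(4) 'bbab': from fail(3)=17 chase 'b': 17→5 ⇒ 6;  out={0}∪out(6)={0,2}
  fail(8) 'abba': from fail(7)=2 chase 'a': 2 ⇒ 3;  out={1}∪out(3)={1,6}
  fail(11) 'aaca': from fail(10)=12 chase 'a': 12→0 ⇒ 5;  out={4}∪out(5)={4}
  fail(15) 'ccab': from fail(14)=5 chase 'b': 5 ⇒ 6;  out=∅∪out(6)={2}
  fail(16) 'ccaba': from fail(15)=6 chase 'a': 6→1 ⇒ 17;  out={5}∪out(17)={5,6}

Scan:
i=0 'a': node 0→5
i=1 'b': node 5→6  emit P2@[1:1]
i=2 'b': node 6→7  emit P2@[2:2]
i=3 'a': node 7→8  emit P1@[0:3],P6@[2:3]
i=4 'b': node 8→4 ·f  emit P0@[1:4],P2@[4:4]
i=5 'a': node 4→17 ·f  emit P6@[4:5]
i=6 'a': node 17→9 ·f  emit P3@[5:6]
i=7 'a': node 9→9 ·f  emit P3@[6:7]
i=8 'b': node 9→6 ·f  emit P2@[8:8]
i=9 'c': node 6→12 ·f
i=10 'c': node 12→13
i=11 'a': node 13→14
i=12 'b': node 14→15  emit P2@[12:12]
i=13 'a': node 15→16  emit P5@[9:13],P6@[12:13]
i=14 'a': node 16→9 ·f  emit P3@[13:14]
i=15 'c': node 9→10
i=16 'b': node 10→1 ·f  emit P2@[16:16]
i=17 'a': node 1→17  emit P6@[16:17]
i=18 'c': node 17→12 ·f
i=19 'a': node 12→5 ·f
i=20 'a': node 5→9  emit P3@[19:20]
i=21 'a': node 9→9 ·f  emit P3@[20:21]
i=22 'c': node 9→10
i=23 'a': node 10→11  emit P4@[20:23]
i=24 'a': node 11→9 ·f  emit P3@[23:24]
i=25 'a': node 9→9 ·f  emit P3@[24:25]
i=26 'c': node 9→10
i=27 'a': node 10→11  emit P4@[24:27]
i=28 'c': node 11→12 ·f
i=29 'a': node 12→5 ·f
i=30 'a': node 5→9  emit P3@[29:30]
i=31 'c': node 9→10
i=32 'c': node 10→13 ·f
i=33 'a': node 13→14
i=34 'a': node 14→9 ·f  emit P3@[33:34]
i=35 'a': node 9→9 ·f  emit P3@[34:35]
i=36 'b': node 9→6 ·f  emit P2@[36:36]
i=37 'b': node 6→7  emit P2@[37:37]
i=38 'a': node 7→8  emit P1@[35:38],P6@[37:38]
i=39 'b': node 8→4 ·f  emit P0@[36:39],P2@[39:39]
i=40 'a': node 4→17 ·f  emit P6@[39:40]
i=41 'b': node 17→6 ·f  emit P2@[41:41]
i=42 'b': node 6→7  emit P2@[42:42]
i=43 'a': node 7→8  emit P1@[40:43],P6@[42:43]
i=44 'c': node 8→12 ·f
i=45 'c': node 12→13
i=46 'c': node 13→13 ·f
i=47 'a': node 13→14
i=48 'a': node 14→9 ·f  emit P3@[47:48]
i=49 'c': node 9→10
i=50 'b': node 10→1 ·f  emit P2@[50:50]
i=51 'b': node 1→2  emit P2@[51:51]
i=52 'a': node 2→3  emit P6@[51:52]
i=53 'a': node 3→9 ·f  emit P3@[52:53]
i=54 'a': node 9→9 ·f  emit P3@[53:54]
i=55 'c': node 9→10
i=56 'a': node 10→11  emit P4@[53:56]
i=57 'b': node 11→6 ·f  emit P2@[57:57]
i=58 'a': node 6→17 ·f  emit P6@[57:58]
i=59 'a': node 17→9 ·f  emit P3@[58:59]
i=60 'b': node 9→6 ·f  emit P2@[60:60]
i=61 'b': node 6→7  emit P2@[61:61]
i=62 'a': node 7→8  emit P1@[59:62],P6@[61:62]
i=63 'c': node 8→12 ·f
i=64 'c': node 12→13
i=65 'a': node 13→14
i=66 'b': node 14→15  emit P2@[66:66]
i=67 'a': node 15→16  emit P5@[63:67],P6@[66:67]
i=68 'a': node 16→9 ·f  emit P3@[67:68]
i=69 'a': node 9→9 ·f  emit P3@[68:69]

Matches: [[1,2],[2,2],[3,1],[3,6],[4,0],[4,2],[5,6],[6,3],[7,3],[8,2],[12,2],[13,5],[13,6],[14,3],[16,2],[17,6],[20,3],[21,3],[23,4],[24,3],[25,3],[27,4],[30,3],[34,3],[35,3],[36,2],[37,2],[38,1],[38,6],[39,0],[39,2],[40,6],[41,2],[42,2],[43,1],[43,6],[48,3],[50,2],[51,2],[52,6],[53,3],[54,3],[56,4],[57,2],[58,6],[59,3],[60,2],[61,2],[62,1],[62,6],[66,2],[67,5],[67,6],[68,3],[69,3]]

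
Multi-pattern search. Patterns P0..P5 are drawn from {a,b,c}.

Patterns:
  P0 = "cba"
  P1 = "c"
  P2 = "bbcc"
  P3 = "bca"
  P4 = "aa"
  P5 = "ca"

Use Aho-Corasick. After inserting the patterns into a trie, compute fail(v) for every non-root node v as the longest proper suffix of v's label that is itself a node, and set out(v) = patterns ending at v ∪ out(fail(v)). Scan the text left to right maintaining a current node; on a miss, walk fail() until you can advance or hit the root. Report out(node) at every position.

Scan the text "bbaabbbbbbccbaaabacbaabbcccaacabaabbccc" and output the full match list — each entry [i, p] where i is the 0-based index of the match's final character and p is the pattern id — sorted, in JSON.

Construct AC machine:
Trie nodes:
  n0 'ε': a→10 b→4 c→1
  n1 'c': a→12 b→2  [P1 ends]
  n2 'cb': a→3
  n3 'cba': ·  [P0 ends]
  n4 'b': b→5 c→8
  n5 'bb': c→6
  n6 'bbc': c→7
  n7 'bbcc': ·  [P2 ends]
  n8 'bc': a→9
  n9 'bca': ·  [P3 ends]
  n10 'a': a→11
  n11 'aa': ·  [P4 ends]
  n12 'ca': ·  [P5 ends]

BFS fail/out derivation:
  n1('c'): parent n0 fail=0; on 'c' 0 → fail=0;  out {1}∪∅={1}
  n4('b'): parent n0 fail=0; on 'b' 0 → fail=0;  out ∅∪∅=∅
  n10('a'): parent n0 fail=0; on 'a' 0 → fail=0;  out ∅∪∅=∅
  n2('cb'): parent n1 fail=0; on 'b' 0 → fail=4;  out ∅∪∅=∅
  n5('bb'): parent n4 fail=0; on 'b' 0 → fail=4;  out ∅∪∅=∅
  n8('bc'): parent n4 fail=0; on 'c' 0 → fail=1;  out ∅∪{1}={1}
  n11('aa'): parent n10 fail=0; on 'a' 0 → fail=10;  out {4}∪∅={4}
  n12('ca'): parent n1 fail=0; on 'a' 0 → fail=10;  out {5}∪∅={5}
  n3('cba'): parent n2 fail=4; on 'a' 4→0 → fail=10;  out {0}∪∅={0}
  n6('bbc'): parent n5 fail=4; on 'c' 4 → fail=8;  out ∅∪{1}={1}
  n9('bca'): parent n8 fail=1; on 'a' 1 → fail=12;  out {3}∪{5}={3,5}
  n7('bbcc'): parent n6 fail=8; on 'c' 8→1→0 → fail=1;  out {2}∪{1}={1,2}

Scan:
i=0 'b': node 0→4
i=1 'b': node 4→5
i=2 'a': node 5→10 (fail-walked)
i=3 'a': node 10→11  ** P4@[2:3]
i=4 'b': node 11→4 (fail-walked)
i=5 'b': node 4→5
i=6 'b': node 5→5 (fail-walked)
i=7 'b': node 5→5 (fail-walked)
i=8 'b': node 5→5 (fail-walked)
i=9 'b': node 5→5 (fail-walked)
i=10 'c': node 5→6  ** P1@[10:10]
i=11 'c': node 6→7  ** P1@[11:11],P2@[8:11]
i=12 'b': node 7→2 (fail-walked)
i=13 'a': node 2→3  ** P0@[11:13]
i=14 'a': node 3→11 (fail-walked)  ** P4@[13:14]
i=15 'a': node 11→11 (fail-walked)  ** P4@[14:15]
i=16 'b': node 11→4 (fail-walked)
i=17 'a': node 4→10 (fail-walked)
i=18 'c': node 10→1 (fail-walked)  ** P1@[18:18]
i=19 'b': node 1→2
i=20 'a': node 2→3  ** P0@[18:20]
i=21 'a': node 3→11 (fail-walked)  ** P4@[20:21]
i=22 'b': node 11→4 (fail-walked)
i=23 'b': node 4→5
i=24 'c': node 5→6  ** P1@[24:24]
i=25 'c': node 6→7  ** P1@[25:25],P2@[22:25]
i=26 'c': node 7→1 (fail-walked)  ** P1@[26:26]
i=27 'a': node 1→12  ** P5@[26:27]
i=28 'a': node 12→11 (fail-walked)  ** P4@[27:28]
i=29 'c': node 11→1 (fail-walked)  ** P1@[29:29]
i=30 'a': node 1→12  ** P5@[29:30]
i=31 'b': node 12→4 (fail-walked)
i=32 'a': node 4→10 (fail-walked)
i=33 'a': node 10→11  ** P4@[32:33]
i=34 'b': node 11→4 (fail-walked)
i=35 'b': node 4→5
i=36 'c': node 5→6  ** P1@[36:36]
i=37 'c': node 6→7  ** P1@[37:37],P2@[34:37]
i=38 'c': node 7→1 (fail-walked)  ** P1@[38:38]

All matches (sorted): [[3,4],[10,1],[11,1],[11,2],[13,0],[14,4],[15,4],[18,1],[20,0],[21,4],[24,1],[25,1],[25,2],[26,1],[27,5],[28,4],[29,1],[30,5],[33,4],[36,1],[37,1],[37,2],[38,1]]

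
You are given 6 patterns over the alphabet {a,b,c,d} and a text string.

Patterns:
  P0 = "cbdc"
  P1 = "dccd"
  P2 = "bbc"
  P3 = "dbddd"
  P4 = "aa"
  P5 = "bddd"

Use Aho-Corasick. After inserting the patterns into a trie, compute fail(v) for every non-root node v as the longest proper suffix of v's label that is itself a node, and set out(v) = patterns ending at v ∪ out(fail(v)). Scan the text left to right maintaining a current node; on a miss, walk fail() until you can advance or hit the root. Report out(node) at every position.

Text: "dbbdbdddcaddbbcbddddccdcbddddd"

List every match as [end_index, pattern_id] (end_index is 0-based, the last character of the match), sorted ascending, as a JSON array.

Build:
Trie nodes:
  0='ε' goto a→16 b→9 c→1 d→5
  1='c' goto b→2
  2='cb' goto d→3
  3='cbd' goto c→4
  4='cbdc' goto ·  ←P0
  5='d' goto b→12 c→6
  6='dc' goto c→7
  7='dcc' goto d→8
  8='dccd' goto ·  ←P1
  9='b' goto b→10 d→18
  10='bb' goto c→11
  11='bbc' goto ·  ←P2
  12='db' goto d→13
  13='dbd' goto d→14
  14='dbdd' goto d→15
  15='dbddd' goto ·  ←P3
  16='a' goto a→17
  17='aa' goto ·  ←P4
  18='bd' goto d→19
  19='bdd' goto d→20
  20='bddd' goto ·  ←P5

BFS fail/out derivation:
  fail(1) 'c': from fail(0)=0 chase 'c': 0 ⇒ 0;  out=∅∪out(0)=∅
  fail(5) 'd': from fail(0)=0 chase 'd': 0 ⇒ 0;  out=∅∪out(0)=∅
  fail(9) 'b': from fail(0)=0 chase 'b': 0 ⇒ 0;  out=∅∪out(0)=∅
  fail(16) 'a': from fail(0)=0 chase 'a': 0 ⇒ 0;  out=∅∪out(0)=∅
  fail(2) 'cb': from fail(1)=0 chase 'b': 0 ⇒ 9;  out=∅∪out(9)=∅
  fail(6) 'dc': from fail(5)=0 chase 'c': 0 ⇒ 1;  out=∅∪out(1)=∅
  fail(10) 'bb': from fail(9)=0 chase 'b': 0 ⇒ 9;  out=∅∪out(9)=∅
  fail(12) 'db': from fail(5)=0 chase 'b': 0 ⇒ 9;  out=∅∪out(9)=∅
  fail(17) 'aa': from fail(16)=0 chase 'a': 0 ⇒ 16;  out={4}∪out(16)={4}
  fail(18) 'bd': from fail(9)=0 chase 'd': 0 ⇒ 5;  out=∅∪out(5)=∅
  fail(3) 'cbd': from fail(2)=9 chase 'd': 9 ⇒ 18;  out=∅∪out(18)=∅
  fail(7) 'dcc': from fail(6)=1 chase 'c': 1→0 ⇒ 1;  out=∅∪out(1)=∅
  fail(11) 'bbc': from fail(10)=9 chase 'c': 9→0 ⇒ 1;  out={2}∪out(1)={2}
  fail(13) 'dbd': from fail(12)=9 chase 'd': 9 ⇒ 18;  out=∅∪out(18)=∅
  fail(19) 'bdd': from fail(18)=5 chase 'd': 5→0 ⇒ 5;  out=∅∪out(5)=∅
  fail(4) 'cbdc': from fail(3)=18 chase 'c': 18→5 ⇒ 6;  out={0}∪out(6)={0}
  fail(8) 'dccd': from fail(7)=1 chase 'd': 1→0 ⇒ 5;  out={1}∪out(5)={1}
  fail(14) 'dbdd': from fail(13)=18 chase 'd': 18 ⇒ 19;  out=∅∪out(19)=∅
  fail(20) 'bddd': from fail(19)=5 chase 'd': 5→0 ⇒ 5;  out={5}∪out(5)={5}
  fail(15) 'dbddd': from fail(14)=19 chase 'd': 19 ⇒ 20;  out={3}∪out(20)={3,5}

Run:
i=0 'd': node 0→5
i=1 'b': node 5→12
i=2 'b': node 12→10 ·f
i=3 'd': node 10→18 ·f
i=4 'b': node 18→12 ·f
i=5 'd': node 12→13
i=6 'd': node 13→14
i=7 'd': node 14→15  → match P3@[3:7],P5@[4:7]
i=8 'c': node 15→6 ·f
i=9 'a': node 6→16 ·f
i=10 'd': node 16→5 ·f
i=11 'd': node 5→5 ·f
i=12 'b': node 5→12
i=13 'b': node 12→10 ·f
i=14 'c': node 10→11  → match P2@[12:14]
i=15 'b': node 11→2 ·f
i=16 'd': node 2→3
i=17 'd': node 3→19 ·f
i=18 'd': node 19→20  → match P5@[15:18]
i=19 'd': node 20→5 ·f
i=20 'c': node 5→6
i=21 'c': node 6→7
i=22 'd': node 7→8  → match P1@[19:22]
i=23 'c': node 8→6 ·f
i=24 'b': node 6→2 ·f
i=25 'd': node 2→3
i=26 'd': node 3→19 ·f
i=27 'd': node 19→20  → match P5@[24:27]
i=28 'd': node 20→5 ·f
i=29 'd': node 5→5 ·f

Matches: [[7,3],[7,5],[14,2],[18,5],[22,1],[27,5]]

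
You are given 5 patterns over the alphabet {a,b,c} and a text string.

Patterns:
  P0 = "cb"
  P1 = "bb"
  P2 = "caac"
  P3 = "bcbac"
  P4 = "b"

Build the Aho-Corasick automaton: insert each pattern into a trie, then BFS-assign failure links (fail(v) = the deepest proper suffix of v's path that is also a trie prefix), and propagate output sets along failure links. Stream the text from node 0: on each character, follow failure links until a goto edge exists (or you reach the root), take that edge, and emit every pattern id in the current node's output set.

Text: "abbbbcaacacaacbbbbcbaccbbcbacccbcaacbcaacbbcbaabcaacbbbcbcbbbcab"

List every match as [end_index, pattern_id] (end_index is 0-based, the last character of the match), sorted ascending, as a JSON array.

Build:
Trie nodes:
  0='ε' goto b→3 c→1
  1='c' goto a→5 b→2
  2='cb' goto ·  [P0 ends]
  3='b' goto b→4 c→8  [P4 ends]
  4='bb' goto ·  [P1 ends]
  5='ca' goto a→6
  6='caa' goto c→7
  7='caac' goto ·  [P2 ends]
  8='bc' goto b→9
  9='bcb' goto a→10
  10='bcba' goto c→11
  11='bcbac' goto ·  [P3 ends]

Failure links (BFS by depth):
  n1('c'): parent n0 fail=0; on 'c' 0 → fail=0;  out ∅∪∅=∅
  n3('b'): parent n0 fail=0; on 'b' 0 → fail=0;  out {4}∪∅={4}
  n2('cb'): parent n1 fail=0; on 'b' 0 → fail=3;  out {0}∪{4}={0,4}
  n4('bb'): parent n3 fail=0; on 'b' 0 → fail=3;  out {1}∪{4}={1,4}
  n5('ca'): parent n1 fail=0; on 'a' 0 → fail=0;  out ∅∪∅=∅
  n8('bc'): parent n3 fail=0; on 'c' 0 → fail=1;  out ∅∪∅=∅
  n6('caa'): parent n5 fail=0; on 'a' 0 → fail=0;  out ∅∪∅=∅
  n9('bcb'): parent n8 fail=1; on 'b' 1 → fail=2;  out ∅∪{0,4}={0,4}
  n7('caac'): parent n6 fail=0; on 'c' 0 → fail=1;  out {2}∪∅={2}
  n10('bcba'): parent n9 fail=2; on 'a' 2→3→0 → fail=0;  out ∅∪∅=∅
  n11('bcbac'): parent n10 fail=0; on 'c' 0 → fail=1;  out {3}∪∅={3}

Run:
i=0 'a': node 0→0
i=1 'b': node 0→3  → match P4@[1:1]
i=2 'b': node 3→4  → match P1@[1:2],P4@[2:2]
i=3 'b': node 4→4 ·f  → match P1@[2:3],P4@[3:3]
i=4 'b': node 4→4 ·f  → match P1@[3:4],P4@[4:4]
i=5 'c': node 4→8 ·f
i=6 'a': node 8→5 ·f
i=7 'a': node 5→6
i=8 'c': node 6→7  → match P2@[5:8]
i=9 'a': node 7→5 ·f
i=10 'c': node 5→1 ·f
i=11 'a': node 1→5
i=12 'a': node 5→6
i=13 'c': node 6→7  → match P2@[10:13]
i=14 'b': node 7→2 ·f  → match P0@[13:14],P4@[14:14]
i=15 'b': node 2→4 ·f  → match P1@[14:15],P4@[15:15]
i=16 'b': node 4→4 ·f  → match P1@[15:16],P4@[16:16]
i=17 'b': node 4→4 ·f  → match P1@[16:17],P4@[17:17]
i=18 'c': node 4→8 ·f
i=19 'b': node 8→9  → match P0@[18:19],P4@[19:19]
i=20 'a': node 9→10
i=21 'c': node 10→11  → match P3@[17:21]
i=22 'c': node 11→1 ·f
i=23 'b': node 1→2  → match P0@[22:23],P4@[23:23]
i=24 'b': node 2→4 ·f  → match P1@[23:24],P4@[24:24]
i=25 'c': node 4→8 ·f
i=26 'b': node 8→9  → match P0@[25:26],P4@[26:26]
i=27 'a': node 9→10
i=28 'c': node 10→11  → match P3@[24:28]
i=29 'c': node 11→1 ·f
i=30 'c': node 1→1 ·f
i=31 'b': node 1→2  → match P0@[30:31],P4@[31:31]
i=32 'c': node 2→8 ·f
i=33 'a': node 8→5 ·f
i=34 'a': node 5→6
i=35 'c': node 6→7  → match P2@[32:35]
i=36 'b': node 7→2 ·f  → match P0@[35:36],P4@[36:36]
i=37 'c': node 2→8 ·f
i=38 'a': node 8→5 ·f
i=39 'a': node 5→6
i=40 'c': node 6→7  → match P2@[37:40]
i=41 'b': node 7→2 ·f  → match P0@[40:41],P4@[41:41]
i=42 'b': node 2→4 ·f  → match P1@[41:42],P4@[42:42]
i=43 'c': node 4→8 ·f
i=44 'b': node 8→9  → match P0@[43:44],P4@[44:44]
i=45 'a': node 9→10
i=46 'a': node 10→0 ·f
i=47 'b': node 0→3  → match P4@[47:47]
i=48 'c': node 3→8
i=49 'a': node 8→5 ·f
i=50 'a': node 5→6
i=51 'c': node 6→7  → match P2@[48:51]
i=52 'b': node 7→2 ·f  → match P0@[51:52],P4@[52:52]
i=53 'b': node 2→4 ·f  → match P1@[52:53],P4@[53:53]
i=54 'b': node 4→4 ·f  → match P1@[53:54],P4@[54:54]
i=55 'c': node 4→8 ·f
i=56 'b': node 8→9  → match P0@[55:56],P4@[56:56]
i=57 'c': node 9→8 ·f
i=58 'b': node 8→9  → match P0@[57:58],P4@[58:58]
i=59 'b': node 9→4 ·f  → match P1@[58:59],P4@[59:59]
i=60 'b': node 4→4 ·f  → match P1@[59:60],P4@[60:60]
i=61 'c': node 4→8 ·f
i=62 'a': node 8→5 ·f
i=63 'b': node 5→3 ·f  → match P4@[63:63]

Result: [[1,4],[2,1],[2,4],[3,1],[3,4],[4,1],[4,4],[8,2],[13,2],[14,0],[14,4],[15,1],[15,4],[16,1],[16,4],[17,1],[17,4],[19,0],[19,4],[21,3],[23,0],[23,4],[24,1],[24,4],[26,0],[26,4],[28,3],[31,0],[31,4],[35,2],[36,0],[36,4],[40,2],[41,0],[41,4],[42,1],[42,4],[44,0],[44,4],[47,4],[51,2],[52,0],[52,4],[53,1],[53,4],[54,1],[54,4],[56,0],[56,4],[58,0],[58,4],[59,1],[59,4],[60,1],[60,4],[63,4]]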